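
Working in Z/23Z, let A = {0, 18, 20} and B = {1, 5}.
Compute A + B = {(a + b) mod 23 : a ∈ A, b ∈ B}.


Work in Z/23Z: reduce every sum a + b modulo 23.
Enumerate all 6 pairs:
a = 0: 0+1=1, 0+5=5
a = 18: 18+1=19, 18+5=0
a = 20: 20+1=21, 20+5=2
Distinct residues collected: {0, 1, 2, 5, 19, 21}
|A + B| = 6 (out of 23 total residues).

A + B = {0, 1, 2, 5, 19, 21}


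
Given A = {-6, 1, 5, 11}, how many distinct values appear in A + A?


A + A = {a + a' : a, a' ∈ A}; |A| = 4.
General bounds: 2|A| - 1 ≤ |A + A| ≤ |A|(|A|+1)/2, i.e. 7 ≤ |A + A| ≤ 10.
Lower bound 2|A|-1 is attained iff A is an arithmetic progression.
Enumerate sums a + a' for a ≤ a' (symmetric, so this suffices):
a = -6: -6+-6=-12, -6+1=-5, -6+5=-1, -6+11=5
a = 1: 1+1=2, 1+5=6, 1+11=12
a = 5: 5+5=10, 5+11=16
a = 11: 11+11=22
Distinct sums: {-12, -5, -1, 2, 5, 6, 10, 12, 16, 22}
|A + A| = 10

|A + A| = 10


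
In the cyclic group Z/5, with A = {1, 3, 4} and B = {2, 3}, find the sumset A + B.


Work in Z/5Z: reduce every sum a + b modulo 5.
Enumerate all 6 pairs:
a = 1: 1+2=3, 1+3=4
a = 3: 3+2=0, 3+3=1
a = 4: 4+2=1, 4+3=2
Distinct residues collected: {0, 1, 2, 3, 4}
|A + B| = 5 (out of 5 total residues).

A + B = {0, 1, 2, 3, 4}


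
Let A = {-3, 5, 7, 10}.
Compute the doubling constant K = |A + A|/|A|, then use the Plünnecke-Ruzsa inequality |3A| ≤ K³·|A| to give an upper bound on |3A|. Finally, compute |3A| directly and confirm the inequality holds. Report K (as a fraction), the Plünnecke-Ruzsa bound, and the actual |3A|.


|A| = 4.
Step 1: Compute A + A by enumerating all 16 pairs.
A + A = {-6, 2, 4, 7, 10, 12, 14, 15, 17, 20}, so |A + A| = 10.
Step 2: Doubling constant K = |A + A|/|A| = 10/4 = 10/4 ≈ 2.5000.
Step 3: Plünnecke-Ruzsa gives |3A| ≤ K³·|A| = (2.5000)³ · 4 ≈ 62.5000.
Step 4: Compute 3A = A + A + A directly by enumerating all triples (a,b,c) ∈ A³; |3A| = 19.
Step 5: Check 19 ≤ 62.5000? Yes ✓.

K = 10/4, Plünnecke-Ruzsa bound K³|A| ≈ 62.5000, |3A| = 19, inequality holds.


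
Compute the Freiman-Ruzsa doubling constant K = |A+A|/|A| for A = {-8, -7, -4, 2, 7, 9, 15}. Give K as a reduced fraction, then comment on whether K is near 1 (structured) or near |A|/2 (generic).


|A| = 7.
Compute A + A by enumerating all 49 pairs.
A + A = {-16, -15, -14, -12, -11, -8, -6, -5, -2, -1, 0, 1, 2, 3, 4, 5, 7, 8, 9, 11, 14, 16, 17, 18, 22, 24, 30}, so |A + A| = 27.
K = |A + A| / |A| = 27/7 (already in lowest terms) ≈ 3.8571.
Reference: AP of size 7 gives K = 13/7 ≈ 1.8571; a fully generic set of size 7 gives K ≈ 4.0000.

|A| = 7, |A + A| = 27, K = 27/7.


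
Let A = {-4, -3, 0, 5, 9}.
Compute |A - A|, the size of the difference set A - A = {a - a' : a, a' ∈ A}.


A - A = {a - a' : a, a' ∈ A}; |A| = 5.
Bounds: 2|A|-1 ≤ |A - A| ≤ |A|² - |A| + 1, i.e. 9 ≤ |A - A| ≤ 21.
Note: 0 ∈ A - A always (from a - a). The set is symmetric: if d ∈ A - A then -d ∈ A - A.
Enumerate nonzero differences d = a - a' with a > a' (then include -d):
Positive differences: {1, 3, 4, 5, 8, 9, 12, 13}
Full difference set: {0} ∪ (positive diffs) ∪ (negative diffs).
|A - A| = 1 + 2·8 = 17 (matches direct enumeration: 17).

|A - A| = 17


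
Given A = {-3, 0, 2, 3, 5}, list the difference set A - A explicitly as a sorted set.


A - A = {a - a' : a, a' ∈ A}.
Compute a - a' for each ordered pair (a, a'):
a = -3: -3--3=0, -3-0=-3, -3-2=-5, -3-3=-6, -3-5=-8
a = 0: 0--3=3, 0-0=0, 0-2=-2, 0-3=-3, 0-5=-5
a = 2: 2--3=5, 2-0=2, 2-2=0, 2-3=-1, 2-5=-3
a = 3: 3--3=6, 3-0=3, 3-2=1, 3-3=0, 3-5=-2
a = 5: 5--3=8, 5-0=5, 5-2=3, 5-3=2, 5-5=0
Collecting distinct values (and noting 0 appears from a-a):
A - A = {-8, -6, -5, -3, -2, -1, 0, 1, 2, 3, 5, 6, 8}
|A - A| = 13

A - A = {-8, -6, -5, -3, -2, -1, 0, 1, 2, 3, 5, 6, 8}


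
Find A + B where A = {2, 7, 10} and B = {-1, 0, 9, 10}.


A + B = {a + b : a ∈ A, b ∈ B}.
Enumerate all |A|·|B| = 3·4 = 12 pairs (a, b) and collect distinct sums.
a = 2: 2+-1=1, 2+0=2, 2+9=11, 2+10=12
a = 7: 7+-1=6, 7+0=7, 7+9=16, 7+10=17
a = 10: 10+-1=9, 10+0=10, 10+9=19, 10+10=20
Collecting distinct sums: A + B = {1, 2, 6, 7, 9, 10, 11, 12, 16, 17, 19, 20}
|A + B| = 12

A + B = {1, 2, 6, 7, 9, 10, 11, 12, 16, 17, 19, 20}


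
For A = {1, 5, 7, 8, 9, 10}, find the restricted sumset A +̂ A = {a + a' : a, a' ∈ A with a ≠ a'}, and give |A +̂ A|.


Restricted sumset: A +̂ A = {a + a' : a ∈ A, a' ∈ A, a ≠ a'}.
Equivalently, take A + A and drop any sum 2a that is achievable ONLY as a + a for a ∈ A (i.e. sums representable only with equal summands).
Enumerate pairs (a, a') with a < a' (symmetric, so each unordered pair gives one sum; this covers all a ≠ a'):
  1 + 5 = 6
  1 + 7 = 8
  1 + 8 = 9
  1 + 9 = 10
  1 + 10 = 11
  5 + 7 = 12
  5 + 8 = 13
  5 + 9 = 14
  5 + 10 = 15
  7 + 8 = 15
  7 + 9 = 16
  7 + 10 = 17
  8 + 9 = 17
  8 + 10 = 18
  9 + 10 = 19
Collected distinct sums: {6, 8, 9, 10, 11, 12, 13, 14, 15, 16, 17, 18, 19}
|A +̂ A| = 13
(Reference bound: |A +̂ A| ≥ 2|A| - 3 for |A| ≥ 2, with |A| = 6 giving ≥ 9.)

|A +̂ A| = 13


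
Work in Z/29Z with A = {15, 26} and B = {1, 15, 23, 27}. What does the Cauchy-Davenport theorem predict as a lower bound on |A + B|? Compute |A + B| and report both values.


Cauchy-Davenport: |A + B| ≥ min(p, |A| + |B| - 1) for A, B nonempty in Z/pZ.
|A| = 2, |B| = 4, p = 29.
CD lower bound = min(29, 2 + 4 - 1) = min(29, 5) = 5.
Compute A + B mod 29 directly:
a = 15: 15+1=16, 15+15=1, 15+23=9, 15+27=13
a = 26: 26+1=27, 26+15=12, 26+23=20, 26+27=24
A + B = {1, 9, 12, 13, 16, 20, 24, 27}, so |A + B| = 8.
Verify: 8 ≥ 5? Yes ✓.

CD lower bound = 5, actual |A + B| = 8.


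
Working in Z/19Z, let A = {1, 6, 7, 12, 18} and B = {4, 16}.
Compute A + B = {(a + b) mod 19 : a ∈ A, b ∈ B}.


Work in Z/19Z: reduce every sum a + b modulo 19.
Enumerate all 10 pairs:
a = 1: 1+4=5, 1+16=17
a = 6: 6+4=10, 6+16=3
a = 7: 7+4=11, 7+16=4
a = 12: 12+4=16, 12+16=9
a = 18: 18+4=3, 18+16=15
Distinct residues collected: {3, 4, 5, 9, 10, 11, 15, 16, 17}
|A + B| = 9 (out of 19 total residues).

A + B = {3, 4, 5, 9, 10, 11, 15, 16, 17}


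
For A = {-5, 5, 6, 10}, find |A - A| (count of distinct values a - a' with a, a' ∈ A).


A - A = {a - a' : a, a' ∈ A}; |A| = 4.
Bounds: 2|A|-1 ≤ |A - A| ≤ |A|² - |A| + 1, i.e. 7 ≤ |A - A| ≤ 13.
Note: 0 ∈ A - A always (from a - a). The set is symmetric: if d ∈ A - A then -d ∈ A - A.
Enumerate nonzero differences d = a - a' with a > a' (then include -d):
Positive differences: {1, 4, 5, 10, 11, 15}
Full difference set: {0} ∪ (positive diffs) ∪ (negative diffs).
|A - A| = 1 + 2·6 = 13 (matches direct enumeration: 13).

|A - A| = 13


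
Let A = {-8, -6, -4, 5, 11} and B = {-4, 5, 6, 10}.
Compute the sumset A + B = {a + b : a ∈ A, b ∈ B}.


A + B = {a + b : a ∈ A, b ∈ B}.
Enumerate all |A|·|B| = 5·4 = 20 pairs (a, b) and collect distinct sums.
a = -8: -8+-4=-12, -8+5=-3, -8+6=-2, -8+10=2
a = -6: -6+-4=-10, -6+5=-1, -6+6=0, -6+10=4
a = -4: -4+-4=-8, -4+5=1, -4+6=2, -4+10=6
a = 5: 5+-4=1, 5+5=10, 5+6=11, 5+10=15
a = 11: 11+-4=7, 11+5=16, 11+6=17, 11+10=21
Collecting distinct sums: A + B = {-12, -10, -8, -3, -2, -1, 0, 1, 2, 4, 6, 7, 10, 11, 15, 16, 17, 21}
|A + B| = 18

A + B = {-12, -10, -8, -3, -2, -1, 0, 1, 2, 4, 6, 7, 10, 11, 15, 16, 17, 21}


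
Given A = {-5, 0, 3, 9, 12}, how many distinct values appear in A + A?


A + A = {a + a' : a, a' ∈ A}; |A| = 5.
General bounds: 2|A| - 1 ≤ |A + A| ≤ |A|(|A|+1)/2, i.e. 9 ≤ |A + A| ≤ 15.
Lower bound 2|A|-1 is attained iff A is an arithmetic progression.
Enumerate sums a + a' for a ≤ a' (symmetric, so this suffices):
a = -5: -5+-5=-10, -5+0=-5, -5+3=-2, -5+9=4, -5+12=7
a = 0: 0+0=0, 0+3=3, 0+9=9, 0+12=12
a = 3: 3+3=6, 3+9=12, 3+12=15
a = 9: 9+9=18, 9+12=21
a = 12: 12+12=24
Distinct sums: {-10, -5, -2, 0, 3, 4, 6, 7, 9, 12, 15, 18, 21, 24}
|A + A| = 14

|A + A| = 14


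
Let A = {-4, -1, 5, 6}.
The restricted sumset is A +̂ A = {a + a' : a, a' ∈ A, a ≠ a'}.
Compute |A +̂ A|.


Restricted sumset: A +̂ A = {a + a' : a ∈ A, a' ∈ A, a ≠ a'}.
Equivalently, take A + A and drop any sum 2a that is achievable ONLY as a + a for a ∈ A (i.e. sums representable only with equal summands).
Enumerate pairs (a, a') with a < a' (symmetric, so each unordered pair gives one sum; this covers all a ≠ a'):
  -4 + -1 = -5
  -4 + 5 = 1
  -4 + 6 = 2
  -1 + 5 = 4
  -1 + 6 = 5
  5 + 6 = 11
Collected distinct sums: {-5, 1, 2, 4, 5, 11}
|A +̂ A| = 6
(Reference bound: |A +̂ A| ≥ 2|A| - 3 for |A| ≥ 2, with |A| = 4 giving ≥ 5.)

|A +̂ A| = 6


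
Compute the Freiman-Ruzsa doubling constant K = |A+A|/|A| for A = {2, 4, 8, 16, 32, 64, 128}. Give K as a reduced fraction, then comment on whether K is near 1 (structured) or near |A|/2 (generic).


|A| = 7.
Compute A + A by enumerating all 49 pairs.
A + A = {4, 6, 8, 10, 12, 16, 18, 20, 24, 32, 34, 36, 40, 48, 64, 66, 68, 72, 80, 96, 128, 130, 132, 136, 144, 160, 192, 256}, so |A + A| = 28.
K = |A + A| / |A| = 28/7 = 4/1 ≈ 4.0000.
Reference: AP of size 7 gives K = 13/7 ≈ 1.8571; a fully generic set of size 7 gives K ≈ 4.0000.

|A| = 7, |A + A| = 28, K = 28/7 = 4/1.


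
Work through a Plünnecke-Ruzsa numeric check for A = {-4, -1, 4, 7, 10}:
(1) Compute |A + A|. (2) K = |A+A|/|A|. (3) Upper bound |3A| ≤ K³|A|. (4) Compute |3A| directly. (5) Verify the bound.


|A| = 5.
Step 1: Compute A + A by enumerating all 25 pairs.
A + A = {-8, -5, -2, 0, 3, 6, 8, 9, 11, 14, 17, 20}, so |A + A| = 12.
Step 2: Doubling constant K = |A + A|/|A| = 12/5 = 12/5 ≈ 2.4000.
Step 3: Plünnecke-Ruzsa gives |3A| ≤ K³·|A| = (2.4000)³ · 5 ≈ 69.1200.
Step 4: Compute 3A = A + A + A directly by enumerating all triples (a,b,c) ∈ A³; |3A| = 22.
Step 5: Check 22 ≤ 69.1200? Yes ✓.

K = 12/5, Plünnecke-Ruzsa bound K³|A| ≈ 69.1200, |3A| = 22, inequality holds.


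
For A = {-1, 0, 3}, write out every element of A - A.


A - A = {a - a' : a, a' ∈ A}.
Compute a - a' for each ordered pair (a, a'):
a = -1: -1--1=0, -1-0=-1, -1-3=-4
a = 0: 0--1=1, 0-0=0, 0-3=-3
a = 3: 3--1=4, 3-0=3, 3-3=0
Collecting distinct values (and noting 0 appears from a-a):
A - A = {-4, -3, -1, 0, 1, 3, 4}
|A - A| = 7

A - A = {-4, -3, -1, 0, 1, 3, 4}


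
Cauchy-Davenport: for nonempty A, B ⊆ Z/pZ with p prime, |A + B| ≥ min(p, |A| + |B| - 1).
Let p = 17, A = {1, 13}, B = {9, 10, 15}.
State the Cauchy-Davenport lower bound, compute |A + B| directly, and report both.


Cauchy-Davenport: |A + B| ≥ min(p, |A| + |B| - 1) for A, B nonempty in Z/pZ.
|A| = 2, |B| = 3, p = 17.
CD lower bound = min(17, 2 + 3 - 1) = min(17, 4) = 4.
Compute A + B mod 17 directly:
a = 1: 1+9=10, 1+10=11, 1+15=16
a = 13: 13+9=5, 13+10=6, 13+15=11
A + B = {5, 6, 10, 11, 16}, so |A + B| = 5.
Verify: 5 ≥ 4? Yes ✓.

CD lower bound = 4, actual |A + B| = 5.


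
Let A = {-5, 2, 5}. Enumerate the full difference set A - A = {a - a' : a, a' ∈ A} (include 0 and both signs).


A - A = {a - a' : a, a' ∈ A}.
Compute a - a' for each ordered pair (a, a'):
a = -5: -5--5=0, -5-2=-7, -5-5=-10
a = 2: 2--5=7, 2-2=0, 2-5=-3
a = 5: 5--5=10, 5-2=3, 5-5=0
Collecting distinct values (and noting 0 appears from a-a):
A - A = {-10, -7, -3, 0, 3, 7, 10}
|A - A| = 7

A - A = {-10, -7, -3, 0, 3, 7, 10}


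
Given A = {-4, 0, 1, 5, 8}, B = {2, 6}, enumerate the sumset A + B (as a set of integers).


A + B = {a + b : a ∈ A, b ∈ B}.
Enumerate all |A|·|B| = 5·2 = 10 pairs (a, b) and collect distinct sums.
a = -4: -4+2=-2, -4+6=2
a = 0: 0+2=2, 0+6=6
a = 1: 1+2=3, 1+6=7
a = 5: 5+2=7, 5+6=11
a = 8: 8+2=10, 8+6=14
Collecting distinct sums: A + B = {-2, 2, 3, 6, 7, 10, 11, 14}
|A + B| = 8

A + B = {-2, 2, 3, 6, 7, 10, 11, 14}


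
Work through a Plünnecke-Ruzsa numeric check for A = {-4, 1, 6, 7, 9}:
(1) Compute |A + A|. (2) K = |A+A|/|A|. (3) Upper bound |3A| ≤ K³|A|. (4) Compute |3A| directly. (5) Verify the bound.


|A| = 5.
Step 1: Compute A + A by enumerating all 25 pairs.
A + A = {-8, -3, 2, 3, 5, 7, 8, 10, 12, 13, 14, 15, 16, 18}, so |A + A| = 14.
Step 2: Doubling constant K = |A + A|/|A| = 14/5 = 14/5 ≈ 2.8000.
Step 3: Plünnecke-Ruzsa gives |3A| ≤ K³·|A| = (2.8000)³ · 5 ≈ 109.7600.
Step 4: Compute 3A = A + A + A directly by enumerating all triples (a,b,c) ∈ A³; |3A| = 27.
Step 5: Check 27 ≤ 109.7600? Yes ✓.

K = 14/5, Plünnecke-Ruzsa bound K³|A| ≈ 109.7600, |3A| = 27, inequality holds.


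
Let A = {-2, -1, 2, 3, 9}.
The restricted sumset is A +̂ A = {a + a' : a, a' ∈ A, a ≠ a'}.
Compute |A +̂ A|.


Restricted sumset: A +̂ A = {a + a' : a ∈ A, a' ∈ A, a ≠ a'}.
Equivalently, take A + A and drop any sum 2a that is achievable ONLY as a + a for a ∈ A (i.e. sums representable only with equal summands).
Enumerate pairs (a, a') with a < a' (symmetric, so each unordered pair gives one sum; this covers all a ≠ a'):
  -2 + -1 = -3
  -2 + 2 = 0
  -2 + 3 = 1
  -2 + 9 = 7
  -1 + 2 = 1
  -1 + 3 = 2
  -1 + 9 = 8
  2 + 3 = 5
  2 + 9 = 11
  3 + 9 = 12
Collected distinct sums: {-3, 0, 1, 2, 5, 7, 8, 11, 12}
|A +̂ A| = 9
(Reference bound: |A +̂ A| ≥ 2|A| - 3 for |A| ≥ 2, with |A| = 5 giving ≥ 7.)

|A +̂ A| = 9


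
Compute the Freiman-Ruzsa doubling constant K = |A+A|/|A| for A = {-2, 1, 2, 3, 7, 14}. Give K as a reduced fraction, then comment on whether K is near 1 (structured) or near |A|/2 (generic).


|A| = 6.
Compute A + A by enumerating all 36 pairs.
A + A = {-4, -1, 0, 1, 2, 3, 4, 5, 6, 8, 9, 10, 12, 14, 15, 16, 17, 21, 28}, so |A + A| = 19.
K = |A + A| / |A| = 19/6 (already in lowest terms) ≈ 3.1667.
Reference: AP of size 6 gives K = 11/6 ≈ 1.8333; a fully generic set of size 6 gives K ≈ 3.5000.

|A| = 6, |A + A| = 19, K = 19/6.


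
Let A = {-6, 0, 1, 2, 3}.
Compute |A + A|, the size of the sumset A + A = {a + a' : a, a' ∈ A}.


A + A = {a + a' : a, a' ∈ A}; |A| = 5.
General bounds: 2|A| - 1 ≤ |A + A| ≤ |A|(|A|+1)/2, i.e. 9 ≤ |A + A| ≤ 15.
Lower bound 2|A|-1 is attained iff A is an arithmetic progression.
Enumerate sums a + a' for a ≤ a' (symmetric, so this suffices):
a = -6: -6+-6=-12, -6+0=-6, -6+1=-5, -6+2=-4, -6+3=-3
a = 0: 0+0=0, 0+1=1, 0+2=2, 0+3=3
a = 1: 1+1=2, 1+2=3, 1+3=4
a = 2: 2+2=4, 2+3=5
a = 3: 3+3=6
Distinct sums: {-12, -6, -5, -4, -3, 0, 1, 2, 3, 4, 5, 6}
|A + A| = 12

|A + A| = 12


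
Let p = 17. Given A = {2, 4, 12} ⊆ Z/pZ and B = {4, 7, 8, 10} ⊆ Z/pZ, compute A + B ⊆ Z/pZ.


Work in Z/17Z: reduce every sum a + b modulo 17.
Enumerate all 12 pairs:
a = 2: 2+4=6, 2+7=9, 2+8=10, 2+10=12
a = 4: 4+4=8, 4+7=11, 4+8=12, 4+10=14
a = 12: 12+4=16, 12+7=2, 12+8=3, 12+10=5
Distinct residues collected: {2, 3, 5, 6, 8, 9, 10, 11, 12, 14, 16}
|A + B| = 11 (out of 17 total residues).

A + B = {2, 3, 5, 6, 8, 9, 10, 11, 12, 14, 16}


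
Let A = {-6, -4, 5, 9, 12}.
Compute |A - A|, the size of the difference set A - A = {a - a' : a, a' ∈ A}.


A - A = {a - a' : a, a' ∈ A}; |A| = 5.
Bounds: 2|A|-1 ≤ |A - A| ≤ |A|² - |A| + 1, i.e. 9 ≤ |A - A| ≤ 21.
Note: 0 ∈ A - A always (from a - a). The set is symmetric: if d ∈ A - A then -d ∈ A - A.
Enumerate nonzero differences d = a - a' with a > a' (then include -d):
Positive differences: {2, 3, 4, 7, 9, 11, 13, 15, 16, 18}
Full difference set: {0} ∪ (positive diffs) ∪ (negative diffs).
|A - A| = 1 + 2·10 = 21 (matches direct enumeration: 21).

|A - A| = 21


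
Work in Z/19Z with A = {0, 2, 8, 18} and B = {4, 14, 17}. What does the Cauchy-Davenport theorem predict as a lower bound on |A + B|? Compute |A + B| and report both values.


Cauchy-Davenport: |A + B| ≥ min(p, |A| + |B| - 1) for A, B nonempty in Z/pZ.
|A| = 4, |B| = 3, p = 19.
CD lower bound = min(19, 4 + 3 - 1) = min(19, 6) = 6.
Compute A + B mod 19 directly:
a = 0: 0+4=4, 0+14=14, 0+17=17
a = 2: 2+4=6, 2+14=16, 2+17=0
a = 8: 8+4=12, 8+14=3, 8+17=6
a = 18: 18+4=3, 18+14=13, 18+17=16
A + B = {0, 3, 4, 6, 12, 13, 14, 16, 17}, so |A + B| = 9.
Verify: 9 ≥ 6? Yes ✓.

CD lower bound = 6, actual |A + B| = 9.


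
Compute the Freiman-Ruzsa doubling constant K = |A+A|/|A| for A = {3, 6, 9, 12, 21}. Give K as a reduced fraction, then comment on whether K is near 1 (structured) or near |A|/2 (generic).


|A| = 5.
Compute A + A by enumerating all 25 pairs.
A + A = {6, 9, 12, 15, 18, 21, 24, 27, 30, 33, 42}, so |A + A| = 11.
K = |A + A| / |A| = 11/5 (already in lowest terms) ≈ 2.2000.
Reference: AP of size 5 gives K = 9/5 ≈ 1.8000; a fully generic set of size 5 gives K ≈ 3.0000.

|A| = 5, |A + A| = 11, K = 11/5.


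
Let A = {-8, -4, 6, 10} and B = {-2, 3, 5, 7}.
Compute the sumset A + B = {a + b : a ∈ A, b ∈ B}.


A + B = {a + b : a ∈ A, b ∈ B}.
Enumerate all |A|·|B| = 4·4 = 16 pairs (a, b) and collect distinct sums.
a = -8: -8+-2=-10, -8+3=-5, -8+5=-3, -8+7=-1
a = -4: -4+-2=-6, -4+3=-1, -4+5=1, -4+7=3
a = 6: 6+-2=4, 6+3=9, 6+5=11, 6+7=13
a = 10: 10+-2=8, 10+3=13, 10+5=15, 10+7=17
Collecting distinct sums: A + B = {-10, -6, -5, -3, -1, 1, 3, 4, 8, 9, 11, 13, 15, 17}
|A + B| = 14

A + B = {-10, -6, -5, -3, -1, 1, 3, 4, 8, 9, 11, 13, 15, 17}


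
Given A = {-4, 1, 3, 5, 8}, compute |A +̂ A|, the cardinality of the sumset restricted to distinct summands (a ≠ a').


Restricted sumset: A +̂ A = {a + a' : a ∈ A, a' ∈ A, a ≠ a'}.
Equivalently, take A + A and drop any sum 2a that is achievable ONLY as a + a for a ∈ A (i.e. sums representable only with equal summands).
Enumerate pairs (a, a') with a < a' (symmetric, so each unordered pair gives one sum; this covers all a ≠ a'):
  -4 + 1 = -3
  -4 + 3 = -1
  -4 + 5 = 1
  -4 + 8 = 4
  1 + 3 = 4
  1 + 5 = 6
  1 + 8 = 9
  3 + 5 = 8
  3 + 8 = 11
  5 + 8 = 13
Collected distinct sums: {-3, -1, 1, 4, 6, 8, 9, 11, 13}
|A +̂ A| = 9
(Reference bound: |A +̂ A| ≥ 2|A| - 3 for |A| ≥ 2, with |A| = 5 giving ≥ 7.)

|A +̂ A| = 9


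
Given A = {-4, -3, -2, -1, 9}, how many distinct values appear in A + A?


A + A = {a + a' : a, a' ∈ A}; |A| = 5.
General bounds: 2|A| - 1 ≤ |A + A| ≤ |A|(|A|+1)/2, i.e. 9 ≤ |A + A| ≤ 15.
Lower bound 2|A|-1 is attained iff A is an arithmetic progression.
Enumerate sums a + a' for a ≤ a' (symmetric, so this suffices):
a = -4: -4+-4=-8, -4+-3=-7, -4+-2=-6, -4+-1=-5, -4+9=5
a = -3: -3+-3=-6, -3+-2=-5, -3+-1=-4, -3+9=6
a = -2: -2+-2=-4, -2+-1=-3, -2+9=7
a = -1: -1+-1=-2, -1+9=8
a = 9: 9+9=18
Distinct sums: {-8, -7, -6, -5, -4, -3, -2, 5, 6, 7, 8, 18}
|A + A| = 12

|A + A| = 12


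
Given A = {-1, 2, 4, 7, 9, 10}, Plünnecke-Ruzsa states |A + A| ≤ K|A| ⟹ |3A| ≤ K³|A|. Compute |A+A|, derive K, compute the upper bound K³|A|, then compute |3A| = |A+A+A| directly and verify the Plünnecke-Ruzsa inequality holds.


|A| = 6.
Step 1: Compute A + A by enumerating all 36 pairs.
A + A = {-2, 1, 3, 4, 6, 8, 9, 11, 12, 13, 14, 16, 17, 18, 19, 20}, so |A + A| = 16.
Step 2: Doubling constant K = |A + A|/|A| = 16/6 = 16/6 ≈ 2.6667.
Step 3: Plünnecke-Ruzsa gives |3A| ≤ K³·|A| = (2.6667)³ · 6 ≈ 113.7778.
Step 4: Compute 3A = A + A + A directly by enumerating all triples (a,b,c) ∈ A³; |3A| = 29.
Step 5: Check 29 ≤ 113.7778? Yes ✓.

K = 16/6, Plünnecke-Ruzsa bound K³|A| ≈ 113.7778, |3A| = 29, inequality holds.


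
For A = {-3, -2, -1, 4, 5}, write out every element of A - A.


A - A = {a - a' : a, a' ∈ A}.
Compute a - a' for each ordered pair (a, a'):
a = -3: -3--3=0, -3--2=-1, -3--1=-2, -3-4=-7, -3-5=-8
a = -2: -2--3=1, -2--2=0, -2--1=-1, -2-4=-6, -2-5=-7
a = -1: -1--3=2, -1--2=1, -1--1=0, -1-4=-5, -1-5=-6
a = 4: 4--3=7, 4--2=6, 4--1=5, 4-4=0, 4-5=-1
a = 5: 5--3=8, 5--2=7, 5--1=6, 5-4=1, 5-5=0
Collecting distinct values (and noting 0 appears from a-a):
A - A = {-8, -7, -6, -5, -2, -1, 0, 1, 2, 5, 6, 7, 8}
|A - A| = 13

A - A = {-8, -7, -6, -5, -2, -1, 0, 1, 2, 5, 6, 7, 8}


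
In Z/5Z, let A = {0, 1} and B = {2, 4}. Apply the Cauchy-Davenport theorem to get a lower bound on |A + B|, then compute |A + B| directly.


Cauchy-Davenport: |A + B| ≥ min(p, |A| + |B| - 1) for A, B nonempty in Z/pZ.
|A| = 2, |B| = 2, p = 5.
CD lower bound = min(5, 2 + 2 - 1) = min(5, 3) = 3.
Compute A + B mod 5 directly:
a = 0: 0+2=2, 0+4=4
a = 1: 1+2=3, 1+4=0
A + B = {0, 2, 3, 4}, so |A + B| = 4.
Verify: 4 ≥ 3? Yes ✓.

CD lower bound = 3, actual |A + B| = 4.


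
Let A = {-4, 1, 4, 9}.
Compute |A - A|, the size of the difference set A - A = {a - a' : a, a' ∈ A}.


A - A = {a - a' : a, a' ∈ A}; |A| = 4.
Bounds: 2|A|-1 ≤ |A - A| ≤ |A|² - |A| + 1, i.e. 7 ≤ |A - A| ≤ 13.
Note: 0 ∈ A - A always (from a - a). The set is symmetric: if d ∈ A - A then -d ∈ A - A.
Enumerate nonzero differences d = a - a' with a > a' (then include -d):
Positive differences: {3, 5, 8, 13}
Full difference set: {0} ∪ (positive diffs) ∪ (negative diffs).
|A - A| = 1 + 2·4 = 9 (matches direct enumeration: 9).

|A - A| = 9


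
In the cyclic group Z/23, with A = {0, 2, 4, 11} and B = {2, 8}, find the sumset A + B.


Work in Z/23Z: reduce every sum a + b modulo 23.
Enumerate all 8 pairs:
a = 0: 0+2=2, 0+8=8
a = 2: 2+2=4, 2+8=10
a = 4: 4+2=6, 4+8=12
a = 11: 11+2=13, 11+8=19
Distinct residues collected: {2, 4, 6, 8, 10, 12, 13, 19}
|A + B| = 8 (out of 23 total residues).

A + B = {2, 4, 6, 8, 10, 12, 13, 19}


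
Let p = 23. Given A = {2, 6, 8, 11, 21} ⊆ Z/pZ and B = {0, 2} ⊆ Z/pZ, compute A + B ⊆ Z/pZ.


Work in Z/23Z: reduce every sum a + b modulo 23.
Enumerate all 10 pairs:
a = 2: 2+0=2, 2+2=4
a = 6: 6+0=6, 6+2=8
a = 8: 8+0=8, 8+2=10
a = 11: 11+0=11, 11+2=13
a = 21: 21+0=21, 21+2=0
Distinct residues collected: {0, 2, 4, 6, 8, 10, 11, 13, 21}
|A + B| = 9 (out of 23 total residues).

A + B = {0, 2, 4, 6, 8, 10, 11, 13, 21}


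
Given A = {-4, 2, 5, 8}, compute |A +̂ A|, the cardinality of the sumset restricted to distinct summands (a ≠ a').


Restricted sumset: A +̂ A = {a + a' : a ∈ A, a' ∈ A, a ≠ a'}.
Equivalently, take A + A and drop any sum 2a that is achievable ONLY as a + a for a ∈ A (i.e. sums representable only with equal summands).
Enumerate pairs (a, a') with a < a' (symmetric, so each unordered pair gives one sum; this covers all a ≠ a'):
  -4 + 2 = -2
  -4 + 5 = 1
  -4 + 8 = 4
  2 + 5 = 7
  2 + 8 = 10
  5 + 8 = 13
Collected distinct sums: {-2, 1, 4, 7, 10, 13}
|A +̂ A| = 6
(Reference bound: |A +̂ A| ≥ 2|A| - 3 for |A| ≥ 2, with |A| = 4 giving ≥ 5.)

|A +̂ A| = 6


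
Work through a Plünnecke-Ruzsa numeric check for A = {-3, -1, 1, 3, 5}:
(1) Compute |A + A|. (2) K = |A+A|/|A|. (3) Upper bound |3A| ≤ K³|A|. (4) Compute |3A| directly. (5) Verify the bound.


|A| = 5.
Step 1: Compute A + A by enumerating all 25 pairs.
A + A = {-6, -4, -2, 0, 2, 4, 6, 8, 10}, so |A + A| = 9.
Step 2: Doubling constant K = |A + A|/|A| = 9/5 = 9/5 ≈ 1.8000.
Step 3: Plünnecke-Ruzsa gives |3A| ≤ K³·|A| = (1.8000)³ · 5 ≈ 29.1600.
Step 4: Compute 3A = A + A + A directly by enumerating all triples (a,b,c) ∈ A³; |3A| = 13.
Step 5: Check 13 ≤ 29.1600? Yes ✓.

K = 9/5, Plünnecke-Ruzsa bound K³|A| ≈ 29.1600, |3A| = 13, inequality holds.


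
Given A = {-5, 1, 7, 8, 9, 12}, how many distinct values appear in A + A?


A + A = {a + a' : a, a' ∈ A}; |A| = 6.
General bounds: 2|A| - 1 ≤ |A + A| ≤ |A|(|A|+1)/2, i.e. 11 ≤ |A + A| ≤ 21.
Lower bound 2|A|-1 is attained iff A is an arithmetic progression.
Enumerate sums a + a' for a ≤ a' (symmetric, so this suffices):
a = -5: -5+-5=-10, -5+1=-4, -5+7=2, -5+8=3, -5+9=4, -5+12=7
a = 1: 1+1=2, 1+7=8, 1+8=9, 1+9=10, 1+12=13
a = 7: 7+7=14, 7+8=15, 7+9=16, 7+12=19
a = 8: 8+8=16, 8+9=17, 8+12=20
a = 9: 9+9=18, 9+12=21
a = 12: 12+12=24
Distinct sums: {-10, -4, 2, 3, 4, 7, 8, 9, 10, 13, 14, 15, 16, 17, 18, 19, 20, 21, 24}
|A + A| = 19

|A + A| = 19


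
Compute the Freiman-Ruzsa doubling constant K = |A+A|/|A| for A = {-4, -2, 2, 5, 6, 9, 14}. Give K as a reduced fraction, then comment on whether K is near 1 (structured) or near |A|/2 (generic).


|A| = 7.
Compute A + A by enumerating all 49 pairs.
A + A = {-8, -6, -4, -2, 0, 1, 2, 3, 4, 5, 7, 8, 10, 11, 12, 14, 15, 16, 18, 19, 20, 23, 28}, so |A + A| = 23.
K = |A + A| / |A| = 23/7 (already in lowest terms) ≈ 3.2857.
Reference: AP of size 7 gives K = 13/7 ≈ 1.8571; a fully generic set of size 7 gives K ≈ 4.0000.

|A| = 7, |A + A| = 23, K = 23/7.


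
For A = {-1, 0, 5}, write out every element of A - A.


A - A = {a - a' : a, a' ∈ A}.
Compute a - a' for each ordered pair (a, a'):
a = -1: -1--1=0, -1-0=-1, -1-5=-6
a = 0: 0--1=1, 0-0=0, 0-5=-5
a = 5: 5--1=6, 5-0=5, 5-5=0
Collecting distinct values (and noting 0 appears from a-a):
A - A = {-6, -5, -1, 0, 1, 5, 6}
|A - A| = 7

A - A = {-6, -5, -1, 0, 1, 5, 6}


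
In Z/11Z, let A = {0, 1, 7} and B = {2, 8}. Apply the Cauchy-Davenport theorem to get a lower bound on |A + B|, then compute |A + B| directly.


Cauchy-Davenport: |A + B| ≥ min(p, |A| + |B| - 1) for A, B nonempty in Z/pZ.
|A| = 3, |B| = 2, p = 11.
CD lower bound = min(11, 3 + 2 - 1) = min(11, 4) = 4.
Compute A + B mod 11 directly:
a = 0: 0+2=2, 0+8=8
a = 1: 1+2=3, 1+8=9
a = 7: 7+2=9, 7+8=4
A + B = {2, 3, 4, 8, 9}, so |A + B| = 5.
Verify: 5 ≥ 4? Yes ✓.

CD lower bound = 4, actual |A + B| = 5.


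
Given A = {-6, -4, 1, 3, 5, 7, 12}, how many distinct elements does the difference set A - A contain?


A - A = {a - a' : a, a' ∈ A}; |A| = 7.
Bounds: 2|A|-1 ≤ |A - A| ≤ |A|² - |A| + 1, i.e. 13 ≤ |A - A| ≤ 43.
Note: 0 ∈ A - A always (from a - a). The set is symmetric: if d ∈ A - A then -d ∈ A - A.
Enumerate nonzero differences d = a - a' with a > a' (then include -d):
Positive differences: {2, 4, 5, 6, 7, 9, 11, 13, 16, 18}
Full difference set: {0} ∪ (positive diffs) ∪ (negative diffs).
|A - A| = 1 + 2·10 = 21 (matches direct enumeration: 21).

|A - A| = 21


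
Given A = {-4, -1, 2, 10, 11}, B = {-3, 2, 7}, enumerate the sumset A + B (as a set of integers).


A + B = {a + b : a ∈ A, b ∈ B}.
Enumerate all |A|·|B| = 5·3 = 15 pairs (a, b) and collect distinct sums.
a = -4: -4+-3=-7, -4+2=-2, -4+7=3
a = -1: -1+-3=-4, -1+2=1, -1+7=6
a = 2: 2+-3=-1, 2+2=4, 2+7=9
a = 10: 10+-3=7, 10+2=12, 10+7=17
a = 11: 11+-3=8, 11+2=13, 11+7=18
Collecting distinct sums: A + B = {-7, -4, -2, -1, 1, 3, 4, 6, 7, 8, 9, 12, 13, 17, 18}
|A + B| = 15

A + B = {-7, -4, -2, -1, 1, 3, 4, 6, 7, 8, 9, 12, 13, 17, 18}


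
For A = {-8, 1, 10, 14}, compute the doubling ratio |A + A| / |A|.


|A| = 4.
Compute A + A by enumerating all 16 pairs.
A + A = {-16, -7, 2, 6, 11, 15, 20, 24, 28}, so |A + A| = 9.
K = |A + A| / |A| = 9/4 (already in lowest terms) ≈ 2.2500.
Reference: AP of size 4 gives K = 7/4 ≈ 1.7500; a fully generic set of size 4 gives K ≈ 2.5000.

|A| = 4, |A + A| = 9, K = 9/4.


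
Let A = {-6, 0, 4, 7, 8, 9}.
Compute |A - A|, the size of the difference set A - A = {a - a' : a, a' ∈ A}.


A - A = {a - a' : a, a' ∈ A}; |A| = 6.
Bounds: 2|A|-1 ≤ |A - A| ≤ |A|² - |A| + 1, i.e. 11 ≤ |A - A| ≤ 31.
Note: 0 ∈ A - A always (from a - a). The set is symmetric: if d ∈ A - A then -d ∈ A - A.
Enumerate nonzero differences d = a - a' with a > a' (then include -d):
Positive differences: {1, 2, 3, 4, 5, 6, 7, 8, 9, 10, 13, 14, 15}
Full difference set: {0} ∪ (positive diffs) ∪ (negative diffs).
|A - A| = 1 + 2·13 = 27 (matches direct enumeration: 27).

|A - A| = 27


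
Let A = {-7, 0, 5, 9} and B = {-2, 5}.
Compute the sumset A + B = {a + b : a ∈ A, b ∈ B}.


A + B = {a + b : a ∈ A, b ∈ B}.
Enumerate all |A|·|B| = 4·2 = 8 pairs (a, b) and collect distinct sums.
a = -7: -7+-2=-9, -7+5=-2
a = 0: 0+-2=-2, 0+5=5
a = 5: 5+-2=3, 5+5=10
a = 9: 9+-2=7, 9+5=14
Collecting distinct sums: A + B = {-9, -2, 3, 5, 7, 10, 14}
|A + B| = 7

A + B = {-9, -2, 3, 5, 7, 10, 14}


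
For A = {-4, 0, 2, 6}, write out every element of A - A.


A - A = {a - a' : a, a' ∈ A}.
Compute a - a' for each ordered pair (a, a'):
a = -4: -4--4=0, -4-0=-4, -4-2=-6, -4-6=-10
a = 0: 0--4=4, 0-0=0, 0-2=-2, 0-6=-6
a = 2: 2--4=6, 2-0=2, 2-2=0, 2-6=-4
a = 6: 6--4=10, 6-0=6, 6-2=4, 6-6=0
Collecting distinct values (and noting 0 appears from a-a):
A - A = {-10, -6, -4, -2, 0, 2, 4, 6, 10}
|A - A| = 9

A - A = {-10, -6, -4, -2, 0, 2, 4, 6, 10}


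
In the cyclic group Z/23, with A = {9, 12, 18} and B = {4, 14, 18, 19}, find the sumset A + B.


Work in Z/23Z: reduce every sum a + b modulo 23.
Enumerate all 12 pairs:
a = 9: 9+4=13, 9+14=0, 9+18=4, 9+19=5
a = 12: 12+4=16, 12+14=3, 12+18=7, 12+19=8
a = 18: 18+4=22, 18+14=9, 18+18=13, 18+19=14
Distinct residues collected: {0, 3, 4, 5, 7, 8, 9, 13, 14, 16, 22}
|A + B| = 11 (out of 23 total residues).

A + B = {0, 3, 4, 5, 7, 8, 9, 13, 14, 16, 22}


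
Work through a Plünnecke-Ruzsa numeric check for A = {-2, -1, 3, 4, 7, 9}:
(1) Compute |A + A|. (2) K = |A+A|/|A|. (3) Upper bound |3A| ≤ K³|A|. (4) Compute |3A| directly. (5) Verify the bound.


|A| = 6.
Step 1: Compute A + A by enumerating all 36 pairs.
A + A = {-4, -3, -2, 1, 2, 3, 5, 6, 7, 8, 10, 11, 12, 13, 14, 16, 18}, so |A + A| = 17.
Step 2: Doubling constant K = |A + A|/|A| = 17/6 = 17/6 ≈ 2.8333.
Step 3: Plünnecke-Ruzsa gives |3A| ≤ K³·|A| = (2.8333)³ · 6 ≈ 136.4722.
Step 4: Compute 3A = A + A + A directly by enumerating all triples (a,b,c) ∈ A³; |3A| = 31.
Step 5: Check 31 ≤ 136.4722? Yes ✓.

K = 17/6, Plünnecke-Ruzsa bound K³|A| ≈ 136.4722, |3A| = 31, inequality holds.


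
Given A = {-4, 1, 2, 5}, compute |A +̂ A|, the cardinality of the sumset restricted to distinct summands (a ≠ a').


Restricted sumset: A +̂ A = {a + a' : a ∈ A, a' ∈ A, a ≠ a'}.
Equivalently, take A + A and drop any sum 2a that is achievable ONLY as a + a for a ∈ A (i.e. sums representable only with equal summands).
Enumerate pairs (a, a') with a < a' (symmetric, so each unordered pair gives one sum; this covers all a ≠ a'):
  -4 + 1 = -3
  -4 + 2 = -2
  -4 + 5 = 1
  1 + 2 = 3
  1 + 5 = 6
  2 + 5 = 7
Collected distinct sums: {-3, -2, 1, 3, 6, 7}
|A +̂ A| = 6
(Reference bound: |A +̂ A| ≥ 2|A| - 3 for |A| ≥ 2, with |A| = 4 giving ≥ 5.)

|A +̂ A| = 6


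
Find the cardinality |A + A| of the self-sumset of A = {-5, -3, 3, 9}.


A + A = {a + a' : a, a' ∈ A}; |A| = 4.
General bounds: 2|A| - 1 ≤ |A + A| ≤ |A|(|A|+1)/2, i.e. 7 ≤ |A + A| ≤ 10.
Lower bound 2|A|-1 is attained iff A is an arithmetic progression.
Enumerate sums a + a' for a ≤ a' (symmetric, so this suffices):
a = -5: -5+-5=-10, -5+-3=-8, -5+3=-2, -5+9=4
a = -3: -3+-3=-6, -3+3=0, -3+9=6
a = 3: 3+3=6, 3+9=12
a = 9: 9+9=18
Distinct sums: {-10, -8, -6, -2, 0, 4, 6, 12, 18}
|A + A| = 9

|A + A| = 9


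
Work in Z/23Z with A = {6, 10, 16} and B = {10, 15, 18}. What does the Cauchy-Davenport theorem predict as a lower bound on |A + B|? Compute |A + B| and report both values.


Cauchy-Davenport: |A + B| ≥ min(p, |A| + |B| - 1) for A, B nonempty in Z/pZ.
|A| = 3, |B| = 3, p = 23.
CD lower bound = min(23, 3 + 3 - 1) = min(23, 5) = 5.
Compute A + B mod 23 directly:
a = 6: 6+10=16, 6+15=21, 6+18=1
a = 10: 10+10=20, 10+15=2, 10+18=5
a = 16: 16+10=3, 16+15=8, 16+18=11
A + B = {1, 2, 3, 5, 8, 11, 16, 20, 21}, so |A + B| = 9.
Verify: 9 ≥ 5? Yes ✓.

CD lower bound = 5, actual |A + B| = 9.


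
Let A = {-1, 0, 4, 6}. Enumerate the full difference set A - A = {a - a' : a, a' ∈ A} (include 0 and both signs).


A - A = {a - a' : a, a' ∈ A}.
Compute a - a' for each ordered pair (a, a'):
a = -1: -1--1=0, -1-0=-1, -1-4=-5, -1-6=-7
a = 0: 0--1=1, 0-0=0, 0-4=-4, 0-6=-6
a = 4: 4--1=5, 4-0=4, 4-4=0, 4-6=-2
a = 6: 6--1=7, 6-0=6, 6-4=2, 6-6=0
Collecting distinct values (and noting 0 appears from a-a):
A - A = {-7, -6, -5, -4, -2, -1, 0, 1, 2, 4, 5, 6, 7}
|A - A| = 13

A - A = {-7, -6, -5, -4, -2, -1, 0, 1, 2, 4, 5, 6, 7}


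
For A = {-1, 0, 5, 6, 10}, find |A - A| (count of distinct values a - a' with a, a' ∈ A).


A - A = {a - a' : a, a' ∈ A}; |A| = 5.
Bounds: 2|A|-1 ≤ |A - A| ≤ |A|² - |A| + 1, i.e. 9 ≤ |A - A| ≤ 21.
Note: 0 ∈ A - A always (from a - a). The set is symmetric: if d ∈ A - A then -d ∈ A - A.
Enumerate nonzero differences d = a - a' with a > a' (then include -d):
Positive differences: {1, 4, 5, 6, 7, 10, 11}
Full difference set: {0} ∪ (positive diffs) ∪ (negative diffs).
|A - A| = 1 + 2·7 = 15 (matches direct enumeration: 15).

|A - A| = 15


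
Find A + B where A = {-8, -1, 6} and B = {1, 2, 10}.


A + B = {a + b : a ∈ A, b ∈ B}.
Enumerate all |A|·|B| = 3·3 = 9 pairs (a, b) and collect distinct sums.
a = -8: -8+1=-7, -8+2=-6, -8+10=2
a = -1: -1+1=0, -1+2=1, -1+10=9
a = 6: 6+1=7, 6+2=8, 6+10=16
Collecting distinct sums: A + B = {-7, -6, 0, 1, 2, 7, 8, 9, 16}
|A + B| = 9

A + B = {-7, -6, 0, 1, 2, 7, 8, 9, 16}


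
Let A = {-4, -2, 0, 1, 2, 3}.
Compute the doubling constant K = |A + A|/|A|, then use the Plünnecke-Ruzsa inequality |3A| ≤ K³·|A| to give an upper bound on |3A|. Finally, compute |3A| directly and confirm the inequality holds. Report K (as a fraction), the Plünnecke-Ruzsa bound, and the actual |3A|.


|A| = 6.
Step 1: Compute A + A by enumerating all 36 pairs.
A + A = {-8, -6, -4, -3, -2, -1, 0, 1, 2, 3, 4, 5, 6}, so |A + A| = 13.
Step 2: Doubling constant K = |A + A|/|A| = 13/6 = 13/6 ≈ 2.1667.
Step 3: Plünnecke-Ruzsa gives |3A| ≤ K³·|A| = (2.1667)³ · 6 ≈ 61.0278.
Step 4: Compute 3A = A + A + A directly by enumerating all triples (a,b,c) ∈ A³; |3A| = 20.
Step 5: Check 20 ≤ 61.0278? Yes ✓.

K = 13/6, Plünnecke-Ruzsa bound K³|A| ≈ 61.0278, |3A| = 20, inequality holds.


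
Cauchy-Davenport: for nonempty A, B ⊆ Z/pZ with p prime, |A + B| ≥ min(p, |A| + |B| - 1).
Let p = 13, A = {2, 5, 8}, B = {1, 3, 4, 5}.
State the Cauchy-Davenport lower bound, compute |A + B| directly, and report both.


Cauchy-Davenport: |A + B| ≥ min(p, |A| + |B| - 1) for A, B nonempty in Z/pZ.
|A| = 3, |B| = 4, p = 13.
CD lower bound = min(13, 3 + 4 - 1) = min(13, 6) = 6.
Compute A + B mod 13 directly:
a = 2: 2+1=3, 2+3=5, 2+4=6, 2+5=7
a = 5: 5+1=6, 5+3=8, 5+4=9, 5+5=10
a = 8: 8+1=9, 8+3=11, 8+4=12, 8+5=0
A + B = {0, 3, 5, 6, 7, 8, 9, 10, 11, 12}, so |A + B| = 10.
Verify: 10 ≥ 6? Yes ✓.

CD lower bound = 6, actual |A + B| = 10.


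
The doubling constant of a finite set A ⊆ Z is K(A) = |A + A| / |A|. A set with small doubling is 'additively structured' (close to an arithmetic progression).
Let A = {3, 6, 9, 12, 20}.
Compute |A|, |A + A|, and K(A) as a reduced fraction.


|A| = 5.
Compute A + A by enumerating all 25 pairs.
A + A = {6, 9, 12, 15, 18, 21, 23, 24, 26, 29, 32, 40}, so |A + A| = 12.
K = |A + A| / |A| = 12/5 (already in lowest terms) ≈ 2.4000.
Reference: AP of size 5 gives K = 9/5 ≈ 1.8000; a fully generic set of size 5 gives K ≈ 3.0000.

|A| = 5, |A + A| = 12, K = 12/5.


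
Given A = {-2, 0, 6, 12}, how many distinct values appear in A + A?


A + A = {a + a' : a, a' ∈ A}; |A| = 4.
General bounds: 2|A| - 1 ≤ |A + A| ≤ |A|(|A|+1)/2, i.e. 7 ≤ |A + A| ≤ 10.
Lower bound 2|A|-1 is attained iff A is an arithmetic progression.
Enumerate sums a + a' for a ≤ a' (symmetric, so this suffices):
a = -2: -2+-2=-4, -2+0=-2, -2+6=4, -2+12=10
a = 0: 0+0=0, 0+6=6, 0+12=12
a = 6: 6+6=12, 6+12=18
a = 12: 12+12=24
Distinct sums: {-4, -2, 0, 4, 6, 10, 12, 18, 24}
|A + A| = 9

|A + A| = 9


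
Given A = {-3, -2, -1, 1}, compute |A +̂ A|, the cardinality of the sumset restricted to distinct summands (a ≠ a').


Restricted sumset: A +̂ A = {a + a' : a ∈ A, a' ∈ A, a ≠ a'}.
Equivalently, take A + A and drop any sum 2a that is achievable ONLY as a + a for a ∈ A (i.e. sums representable only with equal summands).
Enumerate pairs (a, a') with a < a' (symmetric, so each unordered pair gives one sum; this covers all a ≠ a'):
  -3 + -2 = -5
  -3 + -1 = -4
  -3 + 1 = -2
  -2 + -1 = -3
  -2 + 1 = -1
  -1 + 1 = 0
Collected distinct sums: {-5, -4, -3, -2, -1, 0}
|A +̂ A| = 6
(Reference bound: |A +̂ A| ≥ 2|A| - 3 for |A| ≥ 2, with |A| = 4 giving ≥ 5.)

|A +̂ A| = 6


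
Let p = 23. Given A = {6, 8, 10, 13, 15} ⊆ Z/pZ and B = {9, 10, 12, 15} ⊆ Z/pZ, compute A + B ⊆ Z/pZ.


Work in Z/23Z: reduce every sum a + b modulo 23.
Enumerate all 20 pairs:
a = 6: 6+9=15, 6+10=16, 6+12=18, 6+15=21
a = 8: 8+9=17, 8+10=18, 8+12=20, 8+15=0
a = 10: 10+9=19, 10+10=20, 10+12=22, 10+15=2
a = 13: 13+9=22, 13+10=0, 13+12=2, 13+15=5
a = 15: 15+9=1, 15+10=2, 15+12=4, 15+15=7
Distinct residues collected: {0, 1, 2, 4, 5, 7, 15, 16, 17, 18, 19, 20, 21, 22}
|A + B| = 14 (out of 23 total residues).

A + B = {0, 1, 2, 4, 5, 7, 15, 16, 17, 18, 19, 20, 21, 22}


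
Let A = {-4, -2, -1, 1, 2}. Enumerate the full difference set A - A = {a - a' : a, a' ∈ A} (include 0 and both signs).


A - A = {a - a' : a, a' ∈ A}.
Compute a - a' for each ordered pair (a, a'):
a = -4: -4--4=0, -4--2=-2, -4--1=-3, -4-1=-5, -4-2=-6
a = -2: -2--4=2, -2--2=0, -2--1=-1, -2-1=-3, -2-2=-4
a = -1: -1--4=3, -1--2=1, -1--1=0, -1-1=-2, -1-2=-3
a = 1: 1--4=5, 1--2=3, 1--1=2, 1-1=0, 1-2=-1
a = 2: 2--4=6, 2--2=4, 2--1=3, 2-1=1, 2-2=0
Collecting distinct values (and noting 0 appears from a-a):
A - A = {-6, -5, -4, -3, -2, -1, 0, 1, 2, 3, 4, 5, 6}
|A - A| = 13

A - A = {-6, -5, -4, -3, -2, -1, 0, 1, 2, 3, 4, 5, 6}


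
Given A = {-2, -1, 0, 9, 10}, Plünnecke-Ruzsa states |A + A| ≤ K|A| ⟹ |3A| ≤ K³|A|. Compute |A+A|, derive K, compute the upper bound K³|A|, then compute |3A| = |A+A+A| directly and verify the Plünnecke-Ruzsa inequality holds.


|A| = 5.
Step 1: Compute A + A by enumerating all 25 pairs.
A + A = {-4, -3, -2, -1, 0, 7, 8, 9, 10, 18, 19, 20}, so |A + A| = 12.
Step 2: Doubling constant K = |A + A|/|A| = 12/5 = 12/5 ≈ 2.4000.
Step 3: Plünnecke-Ruzsa gives |3A| ≤ K³·|A| = (2.4000)³ · 5 ≈ 69.1200.
Step 4: Compute 3A = A + A + A directly by enumerating all triples (a,b,c) ∈ A³; |3A| = 22.
Step 5: Check 22 ≤ 69.1200? Yes ✓.

K = 12/5, Plünnecke-Ruzsa bound K³|A| ≈ 69.1200, |3A| = 22, inequality holds.


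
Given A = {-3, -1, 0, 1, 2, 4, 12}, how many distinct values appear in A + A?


A + A = {a + a' : a, a' ∈ A}; |A| = 7.
General bounds: 2|A| - 1 ≤ |A + A| ≤ |A|(|A|+1)/2, i.e. 13 ≤ |A + A| ≤ 28.
Lower bound 2|A|-1 is attained iff A is an arithmetic progression.
Enumerate sums a + a' for a ≤ a' (symmetric, so this suffices):
a = -3: -3+-3=-6, -3+-1=-4, -3+0=-3, -3+1=-2, -3+2=-1, -3+4=1, -3+12=9
a = -1: -1+-1=-2, -1+0=-1, -1+1=0, -1+2=1, -1+4=3, -1+12=11
a = 0: 0+0=0, 0+1=1, 0+2=2, 0+4=4, 0+12=12
a = 1: 1+1=2, 1+2=3, 1+4=5, 1+12=13
a = 2: 2+2=4, 2+4=6, 2+12=14
a = 4: 4+4=8, 4+12=16
a = 12: 12+12=24
Distinct sums: {-6, -4, -3, -2, -1, 0, 1, 2, 3, 4, 5, 6, 8, 9, 11, 12, 13, 14, 16, 24}
|A + A| = 20

|A + A| = 20


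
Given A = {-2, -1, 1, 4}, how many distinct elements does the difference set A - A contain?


A - A = {a - a' : a, a' ∈ A}; |A| = 4.
Bounds: 2|A|-1 ≤ |A - A| ≤ |A|² - |A| + 1, i.e. 7 ≤ |A - A| ≤ 13.
Note: 0 ∈ A - A always (from a - a). The set is symmetric: if d ∈ A - A then -d ∈ A - A.
Enumerate nonzero differences d = a - a' with a > a' (then include -d):
Positive differences: {1, 2, 3, 5, 6}
Full difference set: {0} ∪ (positive diffs) ∪ (negative diffs).
|A - A| = 1 + 2·5 = 11 (matches direct enumeration: 11).

|A - A| = 11


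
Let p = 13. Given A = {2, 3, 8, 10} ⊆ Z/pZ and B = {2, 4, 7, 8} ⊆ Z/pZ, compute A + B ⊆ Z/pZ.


Work in Z/13Z: reduce every sum a + b modulo 13.
Enumerate all 16 pairs:
a = 2: 2+2=4, 2+4=6, 2+7=9, 2+8=10
a = 3: 3+2=5, 3+4=7, 3+7=10, 3+8=11
a = 8: 8+2=10, 8+4=12, 8+7=2, 8+8=3
a = 10: 10+2=12, 10+4=1, 10+7=4, 10+8=5
Distinct residues collected: {1, 2, 3, 4, 5, 6, 7, 9, 10, 11, 12}
|A + B| = 11 (out of 13 total residues).

A + B = {1, 2, 3, 4, 5, 6, 7, 9, 10, 11, 12}


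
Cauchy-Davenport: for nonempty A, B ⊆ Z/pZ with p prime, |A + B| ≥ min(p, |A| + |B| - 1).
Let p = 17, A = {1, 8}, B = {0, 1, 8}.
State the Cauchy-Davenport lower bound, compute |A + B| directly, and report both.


Cauchy-Davenport: |A + B| ≥ min(p, |A| + |B| - 1) for A, B nonempty in Z/pZ.
|A| = 2, |B| = 3, p = 17.
CD lower bound = min(17, 2 + 3 - 1) = min(17, 4) = 4.
Compute A + B mod 17 directly:
a = 1: 1+0=1, 1+1=2, 1+8=9
a = 8: 8+0=8, 8+1=9, 8+8=16
A + B = {1, 2, 8, 9, 16}, so |A + B| = 5.
Verify: 5 ≥ 4? Yes ✓.

CD lower bound = 4, actual |A + B| = 5.


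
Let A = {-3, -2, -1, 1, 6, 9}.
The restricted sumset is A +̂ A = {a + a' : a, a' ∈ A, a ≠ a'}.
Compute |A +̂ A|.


Restricted sumset: A +̂ A = {a + a' : a ∈ A, a' ∈ A, a ≠ a'}.
Equivalently, take A + A and drop any sum 2a that is achievable ONLY as a + a for a ∈ A (i.e. sums representable only with equal summands).
Enumerate pairs (a, a') with a < a' (symmetric, so each unordered pair gives one sum; this covers all a ≠ a'):
  -3 + -2 = -5
  -3 + -1 = -4
  -3 + 1 = -2
  -3 + 6 = 3
  -3 + 9 = 6
  -2 + -1 = -3
  -2 + 1 = -1
  -2 + 6 = 4
  -2 + 9 = 7
  -1 + 1 = 0
  -1 + 6 = 5
  -1 + 9 = 8
  1 + 6 = 7
  1 + 9 = 10
  6 + 9 = 15
Collected distinct sums: {-5, -4, -3, -2, -1, 0, 3, 4, 5, 6, 7, 8, 10, 15}
|A +̂ A| = 14
(Reference bound: |A +̂ A| ≥ 2|A| - 3 for |A| ≥ 2, with |A| = 6 giving ≥ 9.)

|A +̂ A| = 14
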